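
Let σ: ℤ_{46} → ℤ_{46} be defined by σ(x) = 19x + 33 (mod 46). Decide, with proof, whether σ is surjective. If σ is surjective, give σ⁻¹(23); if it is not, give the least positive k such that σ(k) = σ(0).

Recall that σ is surjective if every y in the codomain equals σ(x) for some x in the domain.
Since gcd(19, 46) = 1, 19 is invertible modulo 46. Euclid's algorithm: 46 = 2·19 + 8, 19 = 2·8 + 3, 8 = 2·3 + 2, 3 = 1·2 + 1; back-substituting gives 1 = 17·19 − 7·46, so 19⁻¹ ≡ 17 (mod 46).
Then y ↦ 17(y − 33) is a two-sided inverse to σ, so every y ∈ ℤ_{46} has a preimage.
Therefore σ is surjective.
Since σ is surjective, we compute σ⁻¹(23): solve 19x + 33 ≡ 23 (mod 46), i.e. 19x ≡ 36 (mod 46).
Multiplying by 19⁻¹ = 17 gives x ≡ 17·36 = 612 = 13·46 + 14 ≡ 14 (mod 46).
Check: σ(14) = 19·14 + 33 = 299 = 6·46 + 23 ≡ 23 (mod 46).

14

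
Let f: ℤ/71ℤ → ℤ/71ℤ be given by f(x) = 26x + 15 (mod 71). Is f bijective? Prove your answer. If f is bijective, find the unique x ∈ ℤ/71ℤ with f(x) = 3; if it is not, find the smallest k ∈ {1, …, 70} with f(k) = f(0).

Recall: f is injective if f(x_1) = f(x_2) implies x_1 = x_2.
If f(x_1) = f(x_2), then 26x_1 ≡ 26x_2 (mod 71). Because gcd(26, 71) = 1, we may cancel 26 to get x_1 ≡ x_2 (mod 71).
We now compute 26⁻¹ mod 71 explicitly. Euclid's algorithm: 71 = 2·26 + 19, 26 = 1·19 + 7, 19 = 2·7 + 5, 7 = 1·5 + 2, 5 = 2·2 + 1; back-substituting gives 1 = 41·26 − 15·71, so 26⁻¹ ≡ 41 (mod 71).
For any y ∈ ℤ/71ℤ, x = 41(y − 15) mod 71 satisfies f(x) = 26·41(y − 15) + 15 ≡ y (since 26·41 ≡ 1 mod 71). So every y has a preimage.
Hence f is bijective.
Since f is bijective, we find f⁻¹(3): we need 26x ≡ 3 − 15 ≡ 59 (mod 71). Using 26⁻¹ = 41: x ≡ 41·59 = 2419 = 34·71 + 5, so x = 5.
Check: f(5) = 26·5 + 15 = 145 = 2·71 + 3 ≡ 3 (mod 71).

5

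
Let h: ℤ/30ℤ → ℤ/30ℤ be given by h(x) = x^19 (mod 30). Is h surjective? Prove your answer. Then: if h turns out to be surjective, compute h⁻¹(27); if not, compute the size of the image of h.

3

Computing x^19 mod 30 for each x (by repeated squaring, reducing mod 30 at every step), the values h(0), h(1), …, h(29) are: 0, 1, 8, 27, 4, 5, 6, 13, 2, 9, 10, 11, 18, 7, 14, 15, 16, 23, 12, 19, 20, 21, 28, 17, 24, 25, 26, 3, 22, 29.
Every element of ℤ/30ℤ appears exactly once in this list, so h is a bijection, and in particular surjective.
Since h is surjective, we read off the preimage of 27 from the same table: h(3) = 27, so h⁻¹(27) = 3.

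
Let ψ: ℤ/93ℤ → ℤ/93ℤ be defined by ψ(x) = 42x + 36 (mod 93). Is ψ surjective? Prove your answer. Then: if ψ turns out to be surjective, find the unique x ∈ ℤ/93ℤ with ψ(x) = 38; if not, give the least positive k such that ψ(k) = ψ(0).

Since gcd(42, 93) = 3, we have 42x ≡ 0 (mod 3) for all x, so ψ(x) ≡ 0 (mod 3).
But 1 ≢ 0 (mod 3), so 1 ∈ ℤ/93ℤ has no preimage. Therefore ψ is not surjective.
Since ψ is not surjective, we find the least positive k with ψ(k) = ψ(0): this means 42k ≡ 0 (mod 93), i.e. 93 ∣ 42k. Since gcd(42, 93) = 3, dividing through by 3 this holds exactly when 31 ∣ 14k, and as gcd(14, 31) = 1, exactly when 31 ∣ k.
The smallest positive such k is 31.

31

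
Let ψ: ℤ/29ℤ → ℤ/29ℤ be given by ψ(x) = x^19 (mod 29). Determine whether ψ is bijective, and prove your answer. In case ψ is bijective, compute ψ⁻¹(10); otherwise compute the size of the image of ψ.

14

Since 29 is prime, the nonzero elements of ℤ/29ℤ form a cyclic group of order 28.
As gcd(19, 28) = 1, raising to the 19th power is a bijection on this group: if s^19 ≡ t^19 then (st^{−1})^19 = 1, and the only element of order dividing gcd(19, 28) = 1 is 1, so s = t.
With ψ(0) = 0 this makes ψ injective on all of ℤ/29ℤ, hence bijective (finite equal-size domain and codomain). In particular ψ is bijective.
Since ψ is bijective, we find the preimage of 10. The inverse of x ↦ x^19 on (ℤ/29ℤ)^× is x ↦ x^3, because 19·3 = 57 = 2·28 + 1 ≡ 1 (mod 28) and x^{28} = 1 for x ≠ 0 (Fermat). So ψ⁻¹(10) = 10^3 mod 29.
Repeated squaring mod 29: 10^1 ≡ 10, 10^2 ≡ 10² = 100 ≡ 13. Since 3 = 2 + 1, 10^3 ≡ 13·10: 13·10 = 130 ≡ 14. So 10^3 ≡ 14 (mod 29).
Hence ψ⁻¹(10) = 14.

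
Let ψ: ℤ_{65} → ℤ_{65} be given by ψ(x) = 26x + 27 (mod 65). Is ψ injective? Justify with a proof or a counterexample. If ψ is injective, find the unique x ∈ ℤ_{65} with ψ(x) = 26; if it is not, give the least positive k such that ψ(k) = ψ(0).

By definition, ψ is injective when ψ(u) = ψ(v) forces u = v.
We have gcd(26, 65) = 13 > 1. Taking u = 0 and v = 5: ψ(0) = 27 and ψ(5) = 26·5 + 27 = 157 ≡ 27 (mod 65).
So ψ(0) = ψ(5) while 0 ≠ 5, so ψ is not injective.
Since ψ is not injective, we find the least positive k with ψ(k) = ψ(0): this means 26k ≡ 0 (mod 65), i.e. 65 ∣ 26k. Since gcd(26, 65) = 13, dividing through by 13 this holds exactly when 5 ∣ 2k, and as gcd(2, 5) = 1, exactly when 5 ∣ k.
The smallest positive such k is 5.

5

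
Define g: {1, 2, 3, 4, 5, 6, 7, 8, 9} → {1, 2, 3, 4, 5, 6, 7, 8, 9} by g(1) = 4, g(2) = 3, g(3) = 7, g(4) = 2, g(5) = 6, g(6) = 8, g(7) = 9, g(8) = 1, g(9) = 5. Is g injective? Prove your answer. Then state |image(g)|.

9

The values g(1), …, g(9) are 4, 3, 7, 2, 6, 8, 9, 1, 5 — all distinct.
So g(x_1) = g(x_2) only when x_1 = x_2, and g is injective.
The image of g is {1, 2, 3, 4, 5, 6, 7, 8, 9}, which has 9 elements.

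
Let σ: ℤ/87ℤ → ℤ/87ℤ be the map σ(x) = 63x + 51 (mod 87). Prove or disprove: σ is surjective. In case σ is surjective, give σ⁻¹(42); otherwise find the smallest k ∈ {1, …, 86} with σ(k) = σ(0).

29

Since gcd(63, 87) = 3, we have 63x ≡ 0 (mod 3) for all x, so σ(x) ≡ 0 (mod 3).
But 1 ≢ 0 (mod 3), so 1 ∈ ℤ/87ℤ has no preimage. So σ is not surjective.
Since σ is not surjective, we find the least positive k with σ(k) = σ(0): this means 63k ≡ 0 (mod 87), i.e. 87 ∣ 63k. Since gcd(63, 87) = 3, dividing through by 3 this holds exactly when 29 ∣ 21k, and as gcd(21, 29) = 1, exactly when 29 ∣ k.
The smallest positive such k is 29.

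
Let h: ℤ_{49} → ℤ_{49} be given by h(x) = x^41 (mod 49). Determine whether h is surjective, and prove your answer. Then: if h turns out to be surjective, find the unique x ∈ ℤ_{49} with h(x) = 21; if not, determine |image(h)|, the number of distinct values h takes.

h(0) = 0^41 = 0.
h(7): Repeated squaring mod 49: 7^1 ≡ 7, 7^2 ≡ 7² = 49 ≡ 0, 7^4 ≡ 0² = 0, 7^8 ≡ 0² = 0, 7^16 ≡ 0² = 0, 7^32 ≡ 0² = 0. Since 41 = 32 + 8 + 1, 7^41 ≡ 0·0·7: 0·0 = 0, then 0·7 = 0. So 7^41 ≡ 0 (mod 49).
So h(0) = h(7) = 0 while 0 ≠ 7, hence h is not injective.
A non-injective map from the 49-element set ℤ_{49} to itself takes at most 48 distinct values, so it cannot be surjective. So h is not surjective.
Since h is not surjective, we determine |image(h)|. Computing x^41 mod 49 for each x (by repeated squaring, reducing mod 49 at every step), the values h(0), h(1), …, h(48) are: 0, 1, 25, 33, 37, 10, 41, 0, 43, 11, 5, 9, 45, 34, 0, 36, 46, 26, 30, 31, 27, 0, 29, 32, 47, 2, 17, 20, 0, 22, 18, 19, 23, 3, 13, 0, 15, 4, 40, 44, 38, 6, 0, 8, 39, 12, 16, 24, 48.
The distinct values are {0, 1, 2, 3, 4, 5, 6, 8, 9, 10, 11, 12, 13, 15, 16, 17, 18, 19, 20, 22, 23, 24, 25, 26, 27, 29, 30, 31, 32, 33, 34, 36, 37, 38, 39, 40, 41, 43, 44, 45, 46, 47, 48}; there are 43 of them.

43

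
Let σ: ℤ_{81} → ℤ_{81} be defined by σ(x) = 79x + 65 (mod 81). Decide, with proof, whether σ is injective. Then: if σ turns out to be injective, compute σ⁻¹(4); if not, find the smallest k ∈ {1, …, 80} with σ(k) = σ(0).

71

Recall that σ is injective if σ(u) = σ(v) implies u = v.
If σ(u) = σ(v), then 79u ≡ 79v (mod 81). Because gcd(79, 81) = 1, we may cancel 79 to get u ≡ v (mod 81).
Therefore σ is injective.
We now compute 79⁻¹ mod 81 explicitly. Euclid's algorithm: 81 = 1·79 + 2, 79 = 39·2 + 1; back-substituting gives 1 = 40·79 − 39·81, so 79⁻¹ ≡ 40 (mod 81).
Since σ is injective, we compute σ⁻¹(4): solve 79x + 65 ≡ 4 (mod 81), i.e. 79x ≡ 20 (mod 81).
Multiplying by 79⁻¹ = 40 gives x ≡ 40·20 = 800 = 9·81 + 71 ≡ 71 (mod 81).
Check: σ(71) = 79·71 + 65 = 5674 = 70·81 + 4 ≡ 4 (mod 81).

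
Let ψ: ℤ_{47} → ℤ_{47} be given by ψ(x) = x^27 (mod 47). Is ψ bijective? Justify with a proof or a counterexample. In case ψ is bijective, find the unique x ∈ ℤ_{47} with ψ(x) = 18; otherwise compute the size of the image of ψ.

Since 47 is prime, the nonzero elements of ℤ_{47} form a cyclic group of order 46.
As gcd(27, 46) = 1, raising to the 27th power is a bijection on this group: if a^27 ≡ b^27 then (ab^{−1})^27 = 1, and the only element of order dividing gcd(27, 46) = 1 is 1, so a = b.
With ψ(0) = 0 this makes ψ injective on all of ℤ_{47}, hence bijective (finite equal-size domain and codomain). In particular ψ is bijective.
Since ψ is bijective, we find the preimage of 18. The inverse of x ↦ x^27 on (ℤ_{47})^× is x ↦ x^29, because 27·29 = 783 = 17·46 + 1 ≡ 1 (mod 46) and x^{46} = 1 for x ≠ 0 (Fermat). So ψ⁻¹(18) = 18^29 mod 47.
Repeated squaring mod 47: 18^1 ≡ 18, 18^2 ≡ 18² = 324 ≡ 42, 18^4 ≡ 42² = 1764 ≡ 25, 18^8 ≡ 25² = 625 ≡ 14, 18^16 ≡ 14² = 196 ≡ 8. Since 29 = 16 + 8 + 4 + 1, 18^29 ≡ 8·14·25·18: 8·14 = 112 ≡ 18, then 18·25 = 450 ≡ 27, then 27·18 = 486 ≡ 16. So 18^29 ≡ 16 (mod 47).
Hence ψ⁻¹(18) = 16.

16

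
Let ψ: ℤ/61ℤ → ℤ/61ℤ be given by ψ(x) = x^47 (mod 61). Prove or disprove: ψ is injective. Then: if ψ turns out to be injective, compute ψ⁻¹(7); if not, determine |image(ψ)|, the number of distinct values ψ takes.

Since 61 is prime, the nonzero elements of ℤ/61ℤ form a cyclic group of order 60.
As gcd(47, 60) = 1, raising to the 47th power is a bijection on this group: if s^47 ≡ t^47 then (st^{−1})^47 = 1, and the only element of order dividing gcd(47, 60) = 1 is 1, so s = t.
With ψ(0) = 0 this makes ψ injective on all of ℤ/61ℤ, hence bijective (finite equal-size domain and codomain). In particular ψ is injective.
Since ψ is injective, we find the preimage of 7. The inverse of x ↦ x^47 on (ℤ/61ℤ)^× is x ↦ x^23, because 47·23 = 1081 = 18·60 + 1 ≡ 1 (mod 60) and x^{60} = 1 for x ≠ 0 (Fermat). So ψ⁻¹(7) = 7^23 mod 61.
Repeated squaring mod 61: 7^1 ≡ 7, 7^2 ≡ 7² = 49, 7^4 ≡ 49² = 2401 ≡ 22, 7^8 ≡ 22² = 484 ≡ 57, 7^16 ≡ 57² = 3249 ≡ 16. Since 23 = 16 + 4 + 2 + 1, 7^23 ≡ 16·22·49·7: 16·22 = 352 ≡ 47, then 47·49 = 2303 ≡ 46, then 46·7 = 322 ≡ 17. So 7^23 ≡ 17 (mod 61).
Hence ψ⁻¹(7) = 17.

17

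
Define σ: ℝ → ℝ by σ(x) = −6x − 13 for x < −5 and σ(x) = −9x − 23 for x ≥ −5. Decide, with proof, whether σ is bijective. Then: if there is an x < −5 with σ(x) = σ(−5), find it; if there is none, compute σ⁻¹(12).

-35/6

Both pieces are strictly decreasing (slopes −6 and −9), so each is injective on its own interval.
The left piece maps (−∞, −5) onto (17, ∞); the right piece maps [−5, ∞) onto (−∞, 22].
These images overlap. In particular σ(−5) = 22 (right piece), and solving −6x − 13 = 22 on the left piece gives x = −35/6 < −5.
So σ(−35/6) = σ(−5) with −35/6 ≠ −5, and σ is not injective, hence not bijective. This x = −35/6 is the requested value below −5.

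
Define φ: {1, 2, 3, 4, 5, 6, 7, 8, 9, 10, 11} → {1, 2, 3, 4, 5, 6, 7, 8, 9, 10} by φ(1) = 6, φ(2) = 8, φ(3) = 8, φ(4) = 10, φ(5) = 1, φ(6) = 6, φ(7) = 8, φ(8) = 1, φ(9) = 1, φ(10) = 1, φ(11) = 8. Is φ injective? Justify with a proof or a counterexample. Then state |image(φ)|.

φ(2) = 8 = φ(3) with 2 ≠ 3, so φ is not injective.
The image of φ is {1, 6, 8, 10}, which has 4 elements.

4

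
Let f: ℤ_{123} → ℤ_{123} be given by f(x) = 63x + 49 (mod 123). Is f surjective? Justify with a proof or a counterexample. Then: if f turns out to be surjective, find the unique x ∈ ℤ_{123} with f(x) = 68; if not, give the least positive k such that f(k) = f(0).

Recall: surjectivity means every element of the codomain has a preimage under f.
Since gcd(63, 123) = 3, we have 63x ≡ 0 (mod 3) for all x, so f(x) ≡ 1 (mod 3).
But 0 ≢ 1 (mod 3), so 0 ∈ ℤ_{123} has no preimage. So f is not surjective.
Since f is not surjective, we find the least positive k with f(k) = f(0): this means 63k ≡ 0 (mod 123), i.e. 123 ∣ 63k. Since gcd(63, 123) = 3, dividing through by 3 this holds exactly when 41 ∣ 21k, and as gcd(21, 41) = 1, exactly when 41 ∣ k.
The smallest positive such k is 41.

41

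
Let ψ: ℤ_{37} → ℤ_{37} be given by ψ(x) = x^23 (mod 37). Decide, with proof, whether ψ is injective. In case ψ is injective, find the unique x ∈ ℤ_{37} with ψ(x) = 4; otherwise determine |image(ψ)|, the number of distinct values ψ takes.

Since 37 is prime, the nonzero elements of ℤ_{37} form a cyclic group of order 36.
As gcd(23, 36) = 1, raising to the 23rd power is a bijection on this group: if a^23 ≡ b^23 then (ab^{−1})^23 = 1, and the only element of order dividing gcd(23, 36) = 1 is 1, so a = b.
With ψ(0) = 0 this makes ψ injective on all of ℤ_{37}, hence bijective (finite equal-size domain and codomain). In particular ψ is injective.
Since ψ is injective, we find the preimage of 4. The inverse of x ↦ x^23 on (ℤ_{37})^× is x ↦ x^11, because 23·11 = 253 = 7·36 + 1 ≡ 1 (mod 36) and x^{36} = 1 for x ≠ 0 (Fermat). So ψ⁻¹(4) = 4^11 mod 37.
Repeated squaring mod 37: 4^1 ≡ 4, 4^2 ≡ 4² = 16, 4^4 ≡ 16² = 256 ≡ 34, 4^8 ≡ 34² = 1156 ≡ 9. Since 11 = 8 + 2 + 1, 4^11 ≡ 9·16·4: 9·16 = 144 ≡ 33, then 33·4 = 132 ≡ 21. So 4^11 ≡ 21 (mod 37).
Hence ψ⁻¹(4) = 21.

21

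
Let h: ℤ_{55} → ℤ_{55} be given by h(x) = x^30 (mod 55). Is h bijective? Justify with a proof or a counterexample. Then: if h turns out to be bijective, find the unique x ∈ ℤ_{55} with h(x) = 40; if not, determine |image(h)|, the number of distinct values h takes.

6

h(2): Repeated squaring mod 55: 2^1 ≡ 2, 2^2 ≡ 2² = 4, 2^4 ≡ 4² = 16, 2^8 ≡ 16² = 256 ≡ 36, 2^16 ≡ 36² = 1296 ≡ 31. Since 30 = 16 + 8 + 4 + 2, 2^30 ≡ 31·36·16·4: 31·36 = 1116 ≡ 16, then 16·16 = 256 ≡ 36, then 36·4 = 144 ≡ 34. So 2^30 ≡ 34 (mod 55).
h(3): Repeated squaring mod 55: 3^1 ≡ 3, 3^2 ≡ 3² = 9, 3^4 ≡ 9² = 81 ≡ 26, 3^8 ≡ 26² = 676 ≡ 16, 3^16 ≡ 16² = 256 ≡ 36. Since 30 = 16 + 8 + 4 + 2, 3^30 ≡ 36·16·26·9: 36·16 = 576 ≡ 26, then 26·26 = 676 ≡ 16, then 16·9 = 144 ≡ 34. So 3^30 ≡ 34 (mod 55).
So h(2) = h(3) = 34 while 2 ≠ 3, so h is not injective, hence not bijective.
Since h is not bijective, we determine |image(h)|. Computing x^30 mod 55 for each x (by repeated squaring, reducing mod 55 at every step), the values h(0), h(1), …, h(54) are: 0, 1, 34, 34, 1, 45, 1, 34, 34, 1, 45, 11, 34, 34, 1, 45, 1, 34, 34, 1, 45, 1, 44, 34, 1, 45, 1, 34, 34, 1, 45, 1, 34, 44, 1, 45, 1, 34, 34, 1, 45, 1, 34, 34, 11, 45, 1, 34, 34, 1, 45, 1, 34, 34, 1.
The distinct values are {0, 1, 11, 34, 44, 45}; there are 6 of them.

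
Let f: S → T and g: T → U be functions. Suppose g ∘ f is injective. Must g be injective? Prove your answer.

No. Take S = {0, 1, 2}, T = {0, 1, 2, 3, 4, 5}, U = {0, 1, 2, 3, 4, 5}, f(a) = a for each a ∈ S, and g(b) = 4 if b ∈ {4, 5} else g(b) = b.
Then g ∘ f = f is injective (S ⊂ T and f is the inclusion), but g(4) = g(5) = 4 with 4 ≠ 5, so g is not injective.

not injective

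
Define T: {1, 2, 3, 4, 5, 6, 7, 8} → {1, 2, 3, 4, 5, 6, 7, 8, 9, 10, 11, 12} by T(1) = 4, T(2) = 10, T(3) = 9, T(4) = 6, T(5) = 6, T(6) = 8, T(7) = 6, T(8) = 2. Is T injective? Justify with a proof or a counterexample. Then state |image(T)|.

T(4) = 6 = T(5) with 4 ≠ 5, so T is not injective.
The image of T is {2, 4, 6, 8, 9, 10}, which has 6 elements.

6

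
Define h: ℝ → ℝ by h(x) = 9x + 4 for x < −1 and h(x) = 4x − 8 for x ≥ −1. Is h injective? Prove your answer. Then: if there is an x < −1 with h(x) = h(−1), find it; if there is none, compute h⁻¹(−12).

Both pieces are strictly increasing (slopes 9 and 4), so each is injective on its own interval.
The left piece maps (−∞, −1) onto (−∞, −5); the right piece maps [−1, ∞) onto [−12, ∞).
These images overlap. In particular h(−1) = −12 (right piece), and solving 9x + 4 = −12 on the left piece gives x = −16/9 < −1.
So h(−16/9) = h(−1) with −16/9 ≠ −1, and h is not injective. This x = −16/9 is the requested value below −1.

-16/9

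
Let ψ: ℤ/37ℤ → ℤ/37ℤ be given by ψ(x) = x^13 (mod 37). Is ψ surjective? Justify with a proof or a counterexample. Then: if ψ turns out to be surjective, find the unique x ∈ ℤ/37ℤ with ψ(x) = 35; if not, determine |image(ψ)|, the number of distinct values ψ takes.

17

Since 37 is prime, the nonzero elements of ℤ/37ℤ form a cyclic group of order 36.
As gcd(13, 36) = 1, raising to the 13th power is a bijection on this group: if u^13 ≡ v^13 then (uv^{−1})^13 = 1, and the only element of order dividing gcd(13, 36) = 1 is 1, so u = v.
With ψ(0) = 0 this makes ψ injective on all of ℤ/37ℤ, hence bijective (finite equal-size domain and codomain). In particular ψ is surjective.
Since ψ is surjective, we find the preimage of 35. The inverse of x ↦ x^13 on (ℤ/37ℤ)^× is x ↦ x^25, because 13·25 = 325 = 9·36 + 1 ≡ 1 (mod 36) and x^{36} = 1 for x ≠ 0 (Fermat). So ψ⁻¹(35) = 35^25 mod 37.
Repeated squaring mod 37: 35^1 ≡ 35, 35^2 ≡ 35² = 1225 ≡ 4, 35^4 ≡ 4² = 16, 35^8 ≡ 16² = 256 ≡ 34, 35^16 ≡ 34² = 1156 ≡ 9. Since 25 = 16 + 8 + 1, 35^25 ≡ 9·34·35: 9·34 = 306 ≡ 10, then 10·35 = 350 ≡ 17. So 35^25 ≡ 17 (mod 37).
Hence ψ⁻¹(35) = 17.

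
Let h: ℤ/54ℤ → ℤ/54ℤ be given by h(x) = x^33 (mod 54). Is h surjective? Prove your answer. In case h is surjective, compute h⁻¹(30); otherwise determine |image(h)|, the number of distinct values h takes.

h(0) = 0^33 = 0.
h(6): Repeated squaring mod 54: 6^1 ≡ 6, 6^2 ≡ 6² = 36, 6^4 ≡ 36² = 1296 ≡ 0, 6^8 ≡ 0² = 0, 6^16 ≡ 0² = 0, 6^32 ≡ 0² = 0. Since 33 = 32 + 1, 6^33 ≡ 0·6: 0·6 = 0. So 6^33 ≡ 0 (mod 54).
So h(0) = h(6) = 0 while 0 ≠ 6, so h is not injective.
A non-injective map from the 54-element set ℤ/54ℤ to itself takes at most 53 distinct values, so it cannot be surjective. Hence h is not surjective.
Since h is not surjective, we determine |image(h)|. Computing x^33 mod 54 for each x (by repeated squaring, reducing mod 54 at every step), the values h(0), h(1), …, h(53) are: 0, 1, 44, 27, 46, 35, 0, 37, 26, 27, 28, 17, 0, 19, 8, 27, 10, 53, 0, 1, 44, 27, 46, 35, 0, 37, 26, 27, 28, 17, 0, 19, 8, 27, 10, 53, 0, 1, 44, 27, 46, 35, 0, 37, 26, 27, 28, 17, 0, 19, 8, 27, 10, 53.
The distinct values are {0, 1, 8, 10, 17, 19, 26, 27, 28, 35, 37, 44, 46, 53}; there are 14 of them.

14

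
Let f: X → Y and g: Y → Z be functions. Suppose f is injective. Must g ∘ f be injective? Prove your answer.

not injective

No. Take X = Y = Z = {1, 2}, f = identity (injective), and g(x) = 1 for every x.
Then (g ∘ f)(1) = 1 = (g ∘ f)(2) with 1 ≠ 2, so g ∘ f is not injective.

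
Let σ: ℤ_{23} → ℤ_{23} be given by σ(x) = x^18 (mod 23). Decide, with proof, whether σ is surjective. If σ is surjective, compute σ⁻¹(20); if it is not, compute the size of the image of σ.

12

σ(11): Repeated squaring mod 23: 11^1 ≡ 11, 11^2 ≡ 11² = 121 ≡ 6, 11^4 ≡ 6² = 36 ≡ 13, 11^8 ≡ 13² = 169 ≡ 8, 11^16 ≡ 8² = 64 ≡ 18. Since 18 = 16 + 2, 11^18 ≡ 18·6: 18·6 = 108 ≡ 16. So 11^18 ≡ 16 (mod 23).
σ(12): Repeated squaring mod 23: 12^1 ≡ 12, 12^2 ≡ 12² = 144 ≡ 6, 12^4 ≡ 6² = 36 ≡ 13, 12^8 ≡ 13² = 169 ≡ 8, 12^16 ≡ 8² = 64 ≡ 18. Since 18 = 16 + 2, 12^18 ≡ 18·6: 18·6 = 108 ≡ 16. So 12^18 ≡ 16 (mod 23).
So σ(11) = σ(12) = 16 while 11 ≠ 12, therefore σ is not injective.
A non-injective map from the 23-element set ℤ_{23} to itself takes at most 22 distinct values, so it cannot be surjective. Hence σ is not surjective.
Since σ is not surjective, we determine |image(σ)|. Computing x^18 mod 23 for each x (by repeated squaring, reducing mod 23 at every step), the values σ(0), σ(1), …, σ(22) are: 0, 1, 13, 2, 8, 6, 3, 18, 12, 4, 9, 16, 16, 9, 4, 12, 18, 3, 6, 8, 2, 13, 1.
The distinct values are {0, 1, 2, 3, 4, 6, 8, 9, 12, 13, 16, 18}; there are 12 of them.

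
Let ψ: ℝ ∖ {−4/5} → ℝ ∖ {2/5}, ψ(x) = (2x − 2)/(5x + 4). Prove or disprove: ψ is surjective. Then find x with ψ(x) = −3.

-10/17

For any y ≠ 2/5, solving y(5x + 4) = 2x − 2 for x gives a well-defined x ≠ −4/5. So ψ is surjective.
Solving ψ(x) = −3: cross-multiplying gives 2x − 2 = −3(5x + 4), which rearranges to 17x = −10, so x = −10/17.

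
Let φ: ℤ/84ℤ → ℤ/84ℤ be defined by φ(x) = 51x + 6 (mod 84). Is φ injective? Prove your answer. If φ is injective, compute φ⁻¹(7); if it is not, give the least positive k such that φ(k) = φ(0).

28

We have gcd(51, 84) = 3 > 1. Taking s = 0 and t = 28: φ(0) = 6 and φ(28) = 51·28 + 6 = 1434 ≡ 6 (mod 84).
So φ(0) = φ(28) while 0 ≠ 28, so φ is not injective.
Since φ is not injective, we find the least positive k with φ(k) = φ(0): this means 51k ≡ 0 (mod 84), i.e. 84 ∣ 51k. Since gcd(51, 84) = 3, dividing through by 3 this holds exactly when 28 ∣ 17k, and as gcd(17, 28) = 1, exactly when 28 ∣ k.
The smallest positive such k is 28.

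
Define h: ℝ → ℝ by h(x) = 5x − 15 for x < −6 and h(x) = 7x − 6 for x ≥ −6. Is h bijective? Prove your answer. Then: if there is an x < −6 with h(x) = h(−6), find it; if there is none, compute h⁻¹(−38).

-33/5

Both pieces are strictly increasing (slopes 5 and 7), so each is injective on its own interval.
The left piece maps (−∞, −6) onto (−∞, −45); the right piece maps [−6, ∞) onto [−48, ∞).
These images overlap. In particular h(−6) = −48 (right piece), and solving 5x − 15 = −48 on the left piece gives x = −33/5 < −6.
So h(−33/5) = h(−6) with −33/5 ≠ −6, and h is not injective, hence not bijective. This x = −33/5 is the requested value below −6.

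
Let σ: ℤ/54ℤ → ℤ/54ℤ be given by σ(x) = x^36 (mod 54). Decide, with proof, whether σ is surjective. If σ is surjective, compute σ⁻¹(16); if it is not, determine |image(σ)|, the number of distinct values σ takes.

4

σ(2): Repeated squaring mod 54: 2^1 ≡ 2, 2^2 ≡ 2² = 4, 2^4 ≡ 4² = 16, 2^8 ≡ 16² = 256 ≡ 40, 2^16 ≡ 40² = 1600 ≡ 34, 2^32 ≡ 34² = 1156 ≡ 22. Since 36 = 32 + 4, 2^36 ≡ 22·16: 22·16 = 352 ≡ 28. So 2^36 ≡ 28 (mod 54).
σ(4): Repeated squaring mod 54: 4^1 ≡ 4, 4^2 ≡ 4² = 16, 4^4 ≡ 16² = 256 ≡ 40, 4^8 ≡ 40² = 1600 ≡ 34, 4^16 ≡ 34² = 1156 ≡ 22, 4^32 ≡ 22² = 484 ≡ 52. Since 36 = 32 + 4, 4^36 ≡ 52·40: 52·40 = 2080 ≡ 28. So 4^36 ≡ 28 (mod 54).
So σ(2) = σ(4) = 28 while 2 ≠ 4, therefore σ is not injective.
A non-injective map from the 54-element set ℤ/54ℤ to itself takes at most 53 distinct values, so it cannot be surjective. Hence σ is not surjective.
Since σ is not surjective, we determine |image(σ)|. Computing x^36 mod 54 for each x (by repeated squaring, reducing mod 54 at every step), the values σ(0), σ(1), …, σ(53) are: 0, 1, 28, 27, 28, 1, 0, 1, 28, 27, 28, 1, 0, 1, 28, 27, 28, 1, 0, 1, 28, 27, 28, 1, 0, 1, 28, 27, 28, 1, 0, 1, 28, 27, 28, 1, 0, 1, 28, 27, 28, 1, 0, 1, 28, 27, 28, 1, 0, 1, 28, 27, 28, 1.
The distinct values are {0, 1, 27, 28}; there are 4 of them.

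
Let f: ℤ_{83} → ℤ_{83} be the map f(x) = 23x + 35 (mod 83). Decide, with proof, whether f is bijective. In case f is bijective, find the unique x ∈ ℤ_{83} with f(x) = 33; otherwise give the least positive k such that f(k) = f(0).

36

If f(u) = f(v), then 23u ≡ 23v (mod 83). Because gcd(23, 83) = 1, we may cancel 23 to get u ≡ v (mod 83).
We now compute 23⁻¹ mod 83 explicitly. Euclid's algorithm: 83 = 3·23 + 14, 23 = 1·14 + 9, 14 = 1·9 + 5, 9 = 1·5 + 4, 5 = 1·4 + 1; back-substituting gives 1 = 65·23 − 18·83, so 23⁻¹ ≡ 65 (mod 83).
For any y ∈ ℤ_{83}, x = 65(y − 35) mod 83 satisfies f(x) = 23·65(y − 35) + 35 ≡ y (since 23·65 ≡ 1 mod 83). So every y has a preimage.
Thus f is bijective.
Since f is bijective, we find f⁻¹(33): we need 23x ≡ 33 − 35 ≡ 81 (mod 83). Using 23⁻¹ = 65: x ≡ 65·81 = 5265 = 63·83 + 36, so x = 36.
Check: f(36) = 23·36 + 35 = 863 = 10·83 + 33 ≡ 33 (mod 83).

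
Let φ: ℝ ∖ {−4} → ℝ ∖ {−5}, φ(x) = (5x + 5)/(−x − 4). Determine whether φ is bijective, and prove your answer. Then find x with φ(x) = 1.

-3/2

Suppose φ(a) = φ(b). Cross-multiplying: (5a + 5)(−b − 4) = (5b + 5)(−a − 4).
Expanding both sides and cancelling the symmetric terms leaves −15·(a − b) = 0. Since −15 ≠ 0, a = b. Hence φ is injective.
For any y ≠ −5, solving y(−x − 4) = 5x + 5 for x gives a well-defined x ≠ −4. So φ is surjective.
Therefore φ is bijective.
Solving φ(x) = 1: cross-multiplying gives 5x + 5 = 1(−x − 4), which rearranges to 6x = −9, so x = −3/2.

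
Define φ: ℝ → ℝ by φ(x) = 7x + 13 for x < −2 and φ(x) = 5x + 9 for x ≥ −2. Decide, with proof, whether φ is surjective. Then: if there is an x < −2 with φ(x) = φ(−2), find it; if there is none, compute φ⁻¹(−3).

-16/7

Both pieces are strictly increasing (slopes 7 and 5), so each is injective on its own interval.
The left piece maps (−∞, −2) onto (−∞, −1); the right piece maps [−2, ∞) onto [−1, ∞).
These images together cover ℝ, so φ is surjective.
Because the two images are disjoint, no x < −2 has φ(x) = φ(−2), so we compute φ⁻¹(−3): −3 lies in (−∞, −1), so solve 7x + 13 = −3: x = (−3 − 13)/7 = −16/7.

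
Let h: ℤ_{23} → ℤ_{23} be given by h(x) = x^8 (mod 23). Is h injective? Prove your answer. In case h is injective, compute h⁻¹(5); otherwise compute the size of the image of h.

h(11): Repeated squaring mod 23: 11^1 ≡ 11, 11^2 ≡ 11² = 121 ≡ 6, 11^4 ≡ 6² = 36 ≡ 13, 11^8 ≡ 13² = 169 ≡ 8. So 11^8 ≡ 8 (mod 23).
h(12): Repeated squaring mod 23: 12^1 ≡ 12, 12^2 ≡ 12² = 144 ≡ 6, 12^4 ≡ 6² = 36 ≡ 13, 12^8 ≡ 13² = 169 ≡ 8. So 12^8 ≡ 8 (mod 23).
So h(11) = h(12) = 8 while 11 ≠ 12, thus h is not injective.
Since h is not injective, we determine |image(h)|. Computing x^8 mod 23 for each x (by repeated squaring, reducing mod 23 at every step), the values h(0), h(1), …, h(22) are: 0, 1, 3, 6, 9, 16, 18, 12, 4, 13, 2, 8, 8, 2, 13, 4, 12, 18, 16, 9, 6, 3, 1.
The distinct values are {0, 1, 2, 3, 4, 6, 8, 9, 12, 13, 16, 18}; there are 12 of them.

12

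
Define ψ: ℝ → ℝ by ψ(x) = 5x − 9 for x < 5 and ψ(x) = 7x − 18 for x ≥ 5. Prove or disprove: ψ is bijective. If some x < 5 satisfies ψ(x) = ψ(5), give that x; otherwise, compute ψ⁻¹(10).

Both pieces are strictly increasing (slopes 5 and 7), so each is injective on its own interval.
The left piece maps (−∞, 5) onto (−∞, 16); the right piece maps [5, ∞) onto [17, ∞).
The images leave a gap (16 has no preimage), so ψ is not surjective, hence not bijective.
Because the two images are disjoint, no x < 5 has ψ(x) = ψ(5), so we compute ψ⁻¹(10): 10 lies in (−∞, 16), so solve 5x − 9 = 10: x = (10 + 9)/5 = 19/5.

19/5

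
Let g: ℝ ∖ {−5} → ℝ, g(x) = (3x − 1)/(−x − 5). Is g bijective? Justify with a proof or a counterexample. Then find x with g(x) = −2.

11

If g(x) = −3, cross-multiplying gives −1(3x − 1) = 3(−x − 5), which simplifies to 1 = −15 — false.  So −3 has no preimage and g is not surjective.
Thus g is not bijective.
Solving g(x) = −2: cross-multiplying gives 3x − 1 = −2(−x − 5), which rearranges to 1x = 11, so x = 11.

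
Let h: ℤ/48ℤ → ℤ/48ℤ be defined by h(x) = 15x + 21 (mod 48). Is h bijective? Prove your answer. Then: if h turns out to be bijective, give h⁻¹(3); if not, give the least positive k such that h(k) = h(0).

16

Recall: injectivity means: for all u, v in the domain, h(u) = h(v) implies u = v.
We have gcd(15, 48) = 3 > 1. Taking u = 0 and v = 16: h(0) = 21 and h(16) = 15·16 + 21 = 261 ≡ 21 (mod 48).
So h(0) = h(16) while 0 ≠ 16, hence h is not injective, hence not bijective.
Since h is not bijective, we find the least positive k with h(k) = h(0): this means 15k ≡ 0 (mod 48), i.e. 48 ∣ 15k. Since gcd(15, 48) = 3, dividing through by 3 this holds exactly when 16 ∣ 5k, and as gcd(5, 16) = 1, exactly when 16 ∣ k.
The smallest positive such k is 16.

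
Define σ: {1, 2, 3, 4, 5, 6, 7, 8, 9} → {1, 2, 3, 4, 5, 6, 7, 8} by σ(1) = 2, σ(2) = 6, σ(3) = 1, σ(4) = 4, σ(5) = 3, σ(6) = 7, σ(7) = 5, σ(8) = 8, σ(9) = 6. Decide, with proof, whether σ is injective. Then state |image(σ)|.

σ(2) = 6 = σ(9) with 2 ≠ 9, so σ is not injective.
The image of σ is {1, 2, 3, 4, 5, 6, 7, 8}, which has 8 elements.

8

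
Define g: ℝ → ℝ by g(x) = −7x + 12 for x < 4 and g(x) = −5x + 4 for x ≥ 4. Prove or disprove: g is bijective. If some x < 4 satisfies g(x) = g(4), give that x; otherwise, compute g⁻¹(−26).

Both pieces are strictly decreasing (slopes −7 and −5), so each is injective on its own interval.
The left piece maps (−∞, 4) onto (−16, ∞); the right piece maps [4, ∞) onto (−∞, −16].
Since −16 = −16, the images partition ℝ: g is injective and surjective, hence bijective.
Because the two images are disjoint, no x < 4 has g(x) = g(4), so we compute g⁻¹(−26): −26 lies in (−∞, −16], so solve −5x + 4 = −26: x = (−26 − 4)/(−5) = 6.

6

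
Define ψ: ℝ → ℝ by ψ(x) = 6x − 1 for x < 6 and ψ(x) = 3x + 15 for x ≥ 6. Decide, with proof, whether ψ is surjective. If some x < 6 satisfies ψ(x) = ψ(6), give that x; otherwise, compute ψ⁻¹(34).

17/3

Both pieces are strictly increasing (slopes 6 and 3), so each is injective on its own interval.
The left piece maps (−∞, 6) onto (−∞, 35); the right piece maps [6, ∞) onto [33, ∞).
The union (−∞, 35) ∪ [33, ∞) covers ℝ, so ψ is surjective.
For the follow-up: the images overlap, so an x < 6 with ψ(x) = ψ(6) exists. ψ(6) = 33; solving 6x − 1 = 33 for x < 6 gives x = (33 + 1)/6 = 17/3.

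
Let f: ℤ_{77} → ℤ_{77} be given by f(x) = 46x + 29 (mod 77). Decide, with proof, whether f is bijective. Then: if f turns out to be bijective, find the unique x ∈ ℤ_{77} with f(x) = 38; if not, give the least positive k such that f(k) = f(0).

32

Suppose f(x_1) = f(x_2) in ℤ_{77}. Then 46x_1 + 29 ≡ 46x_2 + 29 (mod 77), thus 46(x_1 − x_2) ≡ 0 (mod 77).
Since gcd(46, 77) = 1, 46 is invertible modulo 77, thus x_1 − x_2 ≡ 0 (mod 77), i.e. x_1 = x_2.
We now compute 46⁻¹ mod 77 explicitly. Euclid's algorithm: 77 = 1·46 + 31, 46 = 1·31 + 15, 31 = 2·15 + 1; back-substituting gives 1 = 72·46 − 43·77, so 46⁻¹ ≡ 72 (mod 77).
For any y ∈ ℤ_{77}, x = 72(y − 29) mod 77 satisfies f(x) = 46·72(y − 29) + 29 ≡ y (since 46·72 ≡ 1 mod 77). So every y has a preimage.
Hence f is bijective.
Since f is bijective, we find f⁻¹(38): we need 46x ≡ 38 − 29 ≡ 9 (mod 77). Using 46⁻¹ = 72: x ≡ 72·9 = 648 = 8·77 + 32, so x = 32.
Check: f(32) = 46·32 + 29 = 1501 = 19·77 + 38 ≡ 38 (mod 77).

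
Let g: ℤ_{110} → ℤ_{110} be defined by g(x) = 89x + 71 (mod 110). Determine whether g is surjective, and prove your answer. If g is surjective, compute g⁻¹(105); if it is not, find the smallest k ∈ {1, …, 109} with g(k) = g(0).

Recall: surjectivity means every element of the codomain has a preimage under g.
Since gcd(89, 110) = 1, 89 is invertible modulo 110. Euclid's algorithm: 110 = 1·89 + 21, 89 = 4·21 + 5, 21 = 4·5 + 1; back-substituting gives 1 = 89·89 − 72·110, so 89⁻¹ ≡ 89 (mod 110).
Then y ↦ 89(y − 71) is a two-sided inverse to g, so every y ∈ ℤ_{110} has a preimage.
Thus g is surjective.
Since g is surjective, we find g⁻¹(105): we need 89x ≡ 105 − 71 ≡ 34 (mod 110). Using 89⁻¹ = 89: x ≡ 89·34 = 3026 = 27·110 + 56, so x = 56.
Check: g(56) = 89·56 + 71 = 5055 = 45·110 + 105 ≡ 105 (mod 110).

56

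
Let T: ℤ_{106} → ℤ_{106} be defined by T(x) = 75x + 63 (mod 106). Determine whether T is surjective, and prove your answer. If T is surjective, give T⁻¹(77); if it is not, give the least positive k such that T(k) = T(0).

44

Recall that surjectivity means every element of the codomain has a preimage under T.
Since gcd(75, 106) = 1, 75 is invertible modulo 106. Euclid's algorithm: 106 = 1·75 + 31, 75 = 2·31 + 13, 31 = 2·13 + 5, 13 = 2·5 + 3, 5 = 1·3 + 2, 3 = 1·2 + 1; back-substituting gives 1 = 41·75 − 29·106, so 75⁻¹ ≡ 41 (mod 106).
For any y ∈ ℤ_{106}, x = 41(y − 63) mod 106 satisfies T(x) = 75·41(y − 63) + 63 ≡ y (since 75·41 ≡ 1 mod 106). So every y has a preimage.
Therefore T is surjective.
Since T is surjective, we find T⁻¹(77): we need 75x ≡ 77 − 63 ≡ 14 (mod 106). Using 75⁻¹ = 41: x ≡ 41·14 = 574 = 5·106 + 44, so x = 44.
Check: T(44) = 75·44 + 63 = 3363 = 31·106 + 77 ≡ 77 (mod 106).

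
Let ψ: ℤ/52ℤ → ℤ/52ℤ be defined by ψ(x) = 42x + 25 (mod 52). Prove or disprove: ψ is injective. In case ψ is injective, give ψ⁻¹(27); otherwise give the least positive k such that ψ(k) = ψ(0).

We have gcd(42, 52) = 2 > 1. Taking x_1 = 0 and x_2 = 26: ψ(0) = 25 and ψ(26) = 42·26 + 25 = 1117 ≡ 25 (mod 52).
So ψ(0) = ψ(26) while 0 ≠ 26, thus ψ is not injective.
Since ψ is not injective, we find the least positive k with ψ(k) = ψ(0): this means 42k ≡ 0 (mod 52), i.e. 52 ∣ 42k. Since gcd(42, 52) = 2, dividing through by 2 this holds exactly when 26 ∣ 21k, and as gcd(21, 26) = 1, exactly when 26 ∣ k.
The smallest positive such k is 26.

26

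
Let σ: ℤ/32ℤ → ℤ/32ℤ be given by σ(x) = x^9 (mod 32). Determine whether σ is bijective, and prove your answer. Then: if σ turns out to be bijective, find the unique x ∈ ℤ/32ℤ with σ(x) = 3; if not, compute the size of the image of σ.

17

σ(0) = 0^9 = 0.
σ(2): Repeated squaring mod 32: 2^1 ≡ 2, 2^2 ≡ 2² = 4, 2^4 ≡ 4² = 16, 2^8 ≡ 16² = 256 ≡ 0. Since 9 = 8 + 1, 2^9 ≡ 0·2: 0·2 = 0. So 2^9 ≡ 0 (mod 32).
So σ(0) = σ(2) = 0 while 0 ≠ 2, so σ is not injective, hence not bijective.
Since σ is not bijective, we determine |image(σ)|. Computing x^9 mod 32 for each x (by repeated squaring, reducing mod 32 at every step), the values σ(0), σ(1), …, σ(31) are: 0, 1, 0, 3, 0, 5, 0, 7, 0, 9, 0, 11, 0, 13, 0, 15, 0, 17, 0, 19, 0, 21, 0, 23, 0, 25, 0, 27, 0, 29, 0, 31.
The distinct values are {0, 1, 3, 5, 7, 9, 11, 13, 15, 17, 19, 21, 23, 25, 27, 29, 31}; there are 17 of them.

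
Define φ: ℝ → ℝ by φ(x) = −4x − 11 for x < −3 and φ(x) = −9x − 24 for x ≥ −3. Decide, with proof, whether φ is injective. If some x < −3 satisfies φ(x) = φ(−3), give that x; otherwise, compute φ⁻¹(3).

-7/2

Both pieces are strictly decreasing (slopes −4 and −9), so each is injective on its own interval.
The left piece maps (−∞, −3) onto (1, ∞); the right piece maps [−3, ∞) onto (−∞, 3].
These images overlap. In particular φ(−3) = 3 (right piece), and solving −4x − 11 = 3 on the left piece gives x = −7/2 < −3.
So φ(−7/2) = φ(−3) with −7/2 ≠ −3, and φ is not injective. This x = −7/2 is the requested value below −3.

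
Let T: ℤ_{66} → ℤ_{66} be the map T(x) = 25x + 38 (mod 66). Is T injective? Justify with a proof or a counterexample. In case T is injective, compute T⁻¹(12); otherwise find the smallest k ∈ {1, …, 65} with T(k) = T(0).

Suppose T(s) = T(t) in ℤ_{66}. Then 25s + 38 ≡ 25t + 38 (mod 66), therefore 25(s − t) ≡ 0 (mod 66).
Since gcd(25, 66) = 1, 25 is invertible modulo 66, hence s − t ≡ 0 (mod 66), i.e. s = t.
Hence T is injective.
We now compute 25⁻¹ mod 66 explicitly. Euclid's algorithm: 66 = 2·25 + 16, 25 = 1·16 + 9, 16 = 1·9 + 7, 9 = 1·7 + 2, 7 = 3·2 + 1; back-substituting gives 1 = 37·25 − 14·66, so 25⁻¹ ≡ 37 (mod 66).
Since T is injective, we compute T⁻¹(12): solve 25x + 38 ≡ 12 (mod 66), i.e. 25x ≡ 40 (mod 66).
Multiplying by 25⁻¹ = 37 gives x ≡ 37·40 = 1480 = 22·66 + 28 ≡ 28 (mod 66).
Check: T(28) = 25·28 + 38 = 738 = 11·66 + 12 ≡ 12 (mod 66).

28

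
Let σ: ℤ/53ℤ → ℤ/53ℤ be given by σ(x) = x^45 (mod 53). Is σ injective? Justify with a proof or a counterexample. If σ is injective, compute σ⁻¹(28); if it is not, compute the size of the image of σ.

24

Since 53 is prime, the nonzero elements of ℤ/53ℤ form a cyclic group of order 52.
As gcd(45, 52) = 1, raising to the 45th power is a bijection on this group: if s^45 ≡ t^45 then (st^{−1})^45 = 1, and the only element of order dividing gcd(45, 52) = 1 is 1, so s = t.
With σ(0) = 0 this makes σ injective on all of ℤ/53ℤ, hence bijective (finite equal-size domain and codomain). In particular σ is injective.
Since σ is injective, we find the preimage of 28. The inverse of x ↦ x^45 on (ℤ/53ℤ)^× is x ↦ x^37, because 45·37 = 1665 = 32·52 + 1 ≡ 1 (mod 52) and x^{52} = 1 for x ≠ 0 (Fermat). So σ⁻¹(28) = 28^37 mod 53.
Repeated squaring mod 53: 28^1 ≡ 28, 28^2 ≡ 28² = 784 ≡ 42, 28^4 ≡ 42² = 1764 ≡ 15, 28^8 ≡ 15² = 225 ≡ 13, 28^16 ≡ 13² = 169 ≡ 10, 28^32 ≡ 10² = 100 ≡ 47. Since 37 = 32 + 4 + 1, 28^37 ≡ 47·15·28: 47·15 = 705 ≡ 16, then 16·28 = 448 ≡ 24. So 28^37 ≡ 24 (mod 53).
Hence σ⁻¹(28) = 24.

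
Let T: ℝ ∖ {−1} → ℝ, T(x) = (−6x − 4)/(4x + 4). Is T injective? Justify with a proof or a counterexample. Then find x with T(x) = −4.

Suppose T(x_1) = T(x_2). Cross-multiplying: (−6x_1 − 4)(4x_2 + 4) = (−6x_2 − 4)(4x_1 + 4).
Expanding both sides and cancelling the symmetric terms leaves −8·(x_1 − x_2) = 0. Since −8 ≠ 0, x_1 = x_2. So T is injective.
Solving T(x) = −4: cross-multiplying gives −6x − 4 = −4(4x + 4), which rearranges to 10x = −12, so x = −6/5.

-6/5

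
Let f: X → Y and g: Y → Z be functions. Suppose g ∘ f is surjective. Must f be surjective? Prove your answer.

No. Take X = {0}, Y = {0, 1, 2, 3}, Z = {0}, f(a) = 0 for every a ∈ X, and g(b) = 0 for every b ∈ Y.
Then g ∘ f is surjective onto {0}, but 3 ∈ Y has no preimage under f, so f is not surjective.

not surjective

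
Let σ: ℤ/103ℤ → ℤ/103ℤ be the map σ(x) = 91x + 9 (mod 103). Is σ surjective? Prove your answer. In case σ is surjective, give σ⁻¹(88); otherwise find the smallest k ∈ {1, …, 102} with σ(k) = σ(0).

Since gcd(91, 103) = 1, 91 is invertible modulo 103. Euclid's algorithm: 103 = 1·91 + 12, 91 = 7·12 + 7, 12 = 1·7 + 5, 7 = 1·5 + 2, 5 = 2·2 + 1; back-substituting gives 1 = 60·91 − 53·103, so 91⁻¹ ≡ 60 (mod 103).
Then y ↦ 60(y − 9) is a two-sided inverse to σ, so every y ∈ ℤ/103ℤ has a preimage.
Hence σ is surjective.
Since σ is surjective, we compute σ⁻¹(88): solve 91x + 9 ≡ 88 (mod 103), i.e. 91x ≡ 79 (mod 103).
Multiplying by 91⁻¹ = 60 gives x ≡ 60·79 = 4740 = 46·103 + 2 ≡ 2 (mod 103).
Check: σ(2) = 91·2 + 9 = 191 = 1·103 + 88 ≡ 88 (mod 103).

2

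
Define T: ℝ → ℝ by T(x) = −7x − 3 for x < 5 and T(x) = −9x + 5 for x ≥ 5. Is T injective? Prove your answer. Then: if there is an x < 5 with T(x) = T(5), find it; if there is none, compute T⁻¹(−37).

Both pieces are strictly decreasing (slopes −7 and −9), so each is injective on its own interval.
The left piece maps (−∞, 5) onto (−38, ∞); the right piece maps [5, ∞) onto (−∞, −40].
These images are disjoint, so no value is attained by both pieces. Thus T is injective.
Because the two images are disjoint, no x < 5 has T(x) = T(5), so we compute T⁻¹(−37): −37 lies in (−38, ∞), so solve −7x − 3 = −37: x = (−37 + 3)/(−7) = 34/7.

34/7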